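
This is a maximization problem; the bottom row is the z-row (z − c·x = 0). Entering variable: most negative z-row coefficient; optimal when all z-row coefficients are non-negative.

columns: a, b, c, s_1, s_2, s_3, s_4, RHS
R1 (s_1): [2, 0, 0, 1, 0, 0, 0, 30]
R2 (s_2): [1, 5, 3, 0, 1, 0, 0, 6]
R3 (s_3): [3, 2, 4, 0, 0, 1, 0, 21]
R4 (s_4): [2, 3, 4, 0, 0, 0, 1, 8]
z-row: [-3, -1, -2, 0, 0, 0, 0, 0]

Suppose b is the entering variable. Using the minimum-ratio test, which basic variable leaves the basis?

Column b entries and ratios — s_1: 0 ≤ 0, skip; s_2: 6/5 = 6/5; s_3: 21/2 = 21/2; s_4: 8/3 = 8/3.
Smallest ratio is 6/5 in the row of s_2, so s_2 leaves.

s_2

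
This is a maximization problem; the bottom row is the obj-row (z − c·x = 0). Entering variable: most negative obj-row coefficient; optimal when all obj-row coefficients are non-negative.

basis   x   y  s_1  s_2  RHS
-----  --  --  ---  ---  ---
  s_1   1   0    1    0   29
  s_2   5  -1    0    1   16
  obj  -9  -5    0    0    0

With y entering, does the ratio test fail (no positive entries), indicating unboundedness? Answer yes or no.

Every constraint-row entry in column y is ≤ 0, so increasing y is unbounded.

yes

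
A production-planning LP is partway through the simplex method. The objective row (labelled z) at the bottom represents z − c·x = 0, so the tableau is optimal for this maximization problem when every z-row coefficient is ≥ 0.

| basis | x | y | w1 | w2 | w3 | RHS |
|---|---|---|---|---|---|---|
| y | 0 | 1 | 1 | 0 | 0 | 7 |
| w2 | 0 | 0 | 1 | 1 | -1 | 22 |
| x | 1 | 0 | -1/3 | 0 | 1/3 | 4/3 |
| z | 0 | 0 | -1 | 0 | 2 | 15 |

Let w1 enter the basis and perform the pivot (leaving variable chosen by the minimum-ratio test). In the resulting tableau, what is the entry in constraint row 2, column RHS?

Ratio test on column w1 — row 1: 7/1 = 7; row 2: 22/1 = 22; row 3: entry -1/3 ≤ 0. Minimum is 7 at row 1 (y leaves); pivot element 1.
Divide row 1 by 1; eliminate column w1 from the other rows.
Row 2 update in column RHS: 22 − 1·7 = 15.

15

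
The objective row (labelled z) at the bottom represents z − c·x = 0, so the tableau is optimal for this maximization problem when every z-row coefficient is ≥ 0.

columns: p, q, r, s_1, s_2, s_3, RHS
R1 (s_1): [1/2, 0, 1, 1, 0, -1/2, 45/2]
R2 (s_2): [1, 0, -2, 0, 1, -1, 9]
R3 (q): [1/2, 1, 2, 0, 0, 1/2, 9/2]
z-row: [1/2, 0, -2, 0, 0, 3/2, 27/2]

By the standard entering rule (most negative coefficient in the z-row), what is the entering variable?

Negative z-row entries: r: -2.
The most negative is -2 in column r, so r enters.

r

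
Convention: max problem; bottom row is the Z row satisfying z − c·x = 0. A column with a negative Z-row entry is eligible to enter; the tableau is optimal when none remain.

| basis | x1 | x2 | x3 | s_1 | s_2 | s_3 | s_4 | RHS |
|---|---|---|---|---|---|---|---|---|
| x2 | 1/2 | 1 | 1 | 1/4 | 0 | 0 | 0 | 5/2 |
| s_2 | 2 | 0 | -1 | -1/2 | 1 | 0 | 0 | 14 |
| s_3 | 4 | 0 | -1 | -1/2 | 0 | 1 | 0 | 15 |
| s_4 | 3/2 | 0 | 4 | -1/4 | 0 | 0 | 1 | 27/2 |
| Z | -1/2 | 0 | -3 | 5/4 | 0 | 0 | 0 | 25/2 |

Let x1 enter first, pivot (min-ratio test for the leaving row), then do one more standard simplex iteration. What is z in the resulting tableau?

Ratio test on column x1 — row 1: (5/2)/(1/2) = 5; row 2: 14/2 = 7; row 3: 15/4 = 15/4; row 4: (27/2)/(3/2) = 9. Minimum is 15/4 at row 3 (s_3 leaves); pivot element 4.
Pivot on row 3; the Z-row RHS becomes 25/2 − (-1/2)·(15/4) = 115/8.
Next entering variable (most negative Z-row entry -25/8): x3.
Ratio test on column x3 — row 1: (5/8)/(9/8) = 5/9; row 2: entry -1/2 ≤ 0; row 3: entry -1/4 ≤ 0; row 4: (63/8)/(35/8) = 9/5. Minimum is 5/9 at row 1 (x2 leaves); pivot element 9/8.
After the second pivot the Z-row RHS is 115/8 − (-25/8)·(5/9) = 145/9.

145/9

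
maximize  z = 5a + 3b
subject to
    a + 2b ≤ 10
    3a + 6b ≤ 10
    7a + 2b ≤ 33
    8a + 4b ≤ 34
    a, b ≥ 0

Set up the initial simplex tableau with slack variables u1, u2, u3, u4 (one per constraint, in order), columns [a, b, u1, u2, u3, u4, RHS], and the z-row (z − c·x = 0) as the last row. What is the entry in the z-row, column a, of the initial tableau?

The z-row carries the negated objective coefficients: the a entry is -5.

-5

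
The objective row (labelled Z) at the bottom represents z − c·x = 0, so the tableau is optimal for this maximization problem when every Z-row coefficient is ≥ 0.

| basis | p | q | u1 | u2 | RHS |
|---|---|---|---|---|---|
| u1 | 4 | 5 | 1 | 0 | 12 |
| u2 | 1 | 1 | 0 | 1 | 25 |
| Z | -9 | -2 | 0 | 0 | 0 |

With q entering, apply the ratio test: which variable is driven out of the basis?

u1

Column q entries and ratios — u1: 12/5 = 12/5; u2: 25/1 = 25.
Smallest ratio is 12/5 in the row of u1, so u1 leaves.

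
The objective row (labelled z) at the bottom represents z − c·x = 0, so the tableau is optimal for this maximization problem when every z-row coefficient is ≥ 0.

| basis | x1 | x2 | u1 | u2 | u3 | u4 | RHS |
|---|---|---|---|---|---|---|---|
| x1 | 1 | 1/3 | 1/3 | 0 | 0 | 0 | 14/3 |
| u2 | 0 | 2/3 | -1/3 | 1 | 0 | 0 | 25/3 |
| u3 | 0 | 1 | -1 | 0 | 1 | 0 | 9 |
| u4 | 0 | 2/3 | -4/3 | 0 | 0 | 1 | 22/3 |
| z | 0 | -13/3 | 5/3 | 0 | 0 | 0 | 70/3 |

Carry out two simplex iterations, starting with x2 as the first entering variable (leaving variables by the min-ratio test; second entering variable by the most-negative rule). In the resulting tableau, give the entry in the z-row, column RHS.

Ratio test on column x2 — row 1: (14/3)/(1/3) = 14; row 2: (25/3)/(2/3) = 25/2; row 3: 9/1 = 9; row 4: (22/3)/(2/3) = 11. Minimum is 9 at row 3 (u3 leaves); pivot element 1.
Divide row 3 by 1; eliminate column x2 from the other rows.
Second iteration: most negative z-row entry is -8/3 in column u1, so u1 enters.
Ratio test on column u1 — row 1: (5/3)/(2/3) = 5/2; row 2: (7/3)/(1/3) = 7; row 3: entry -1 ≤ 0; row 4: entry -2/3 ≤ 0. Minimum is 5/2 at row 1 (x1 leaves); pivot element 2/3.
Divide row 1 by 2/3; eliminate column u1 from the other rows.
After both pivots, the entry at the z-row, column RHS is 69.

69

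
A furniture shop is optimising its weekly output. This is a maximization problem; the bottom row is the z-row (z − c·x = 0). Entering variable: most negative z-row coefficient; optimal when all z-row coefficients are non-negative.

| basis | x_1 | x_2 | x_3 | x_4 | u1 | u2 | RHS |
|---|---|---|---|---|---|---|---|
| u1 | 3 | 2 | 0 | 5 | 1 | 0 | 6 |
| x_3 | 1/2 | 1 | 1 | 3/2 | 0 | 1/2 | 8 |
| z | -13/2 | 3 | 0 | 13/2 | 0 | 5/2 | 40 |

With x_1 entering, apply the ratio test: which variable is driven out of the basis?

u1

Column x_1 entries and ratios — u1: 6/3 = 2; x_3: 8/(1/2) = 16.
Smallest ratio is 2 in the row of u1, so u1 leaves.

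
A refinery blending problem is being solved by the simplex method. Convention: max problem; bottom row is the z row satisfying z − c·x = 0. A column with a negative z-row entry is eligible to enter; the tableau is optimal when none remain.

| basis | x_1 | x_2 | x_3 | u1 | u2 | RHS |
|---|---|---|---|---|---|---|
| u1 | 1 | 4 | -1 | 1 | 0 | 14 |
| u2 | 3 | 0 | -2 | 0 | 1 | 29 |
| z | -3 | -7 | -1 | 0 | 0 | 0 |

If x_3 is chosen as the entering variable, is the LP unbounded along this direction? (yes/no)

yes

Every constraint-row entry in column x_3 is ≤ 0, so increasing x_3 is unbounded.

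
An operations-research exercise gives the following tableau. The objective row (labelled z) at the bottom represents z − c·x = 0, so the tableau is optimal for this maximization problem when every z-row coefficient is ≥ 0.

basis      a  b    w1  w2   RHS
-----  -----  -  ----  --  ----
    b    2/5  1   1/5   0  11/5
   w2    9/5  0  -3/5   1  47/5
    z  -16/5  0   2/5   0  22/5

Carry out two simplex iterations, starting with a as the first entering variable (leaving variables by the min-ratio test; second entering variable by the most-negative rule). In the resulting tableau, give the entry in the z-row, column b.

Ratio test on column a — row 1: (11/5)/(2/5) = 11/2; row 2: (47/5)/(9/5) = 47/9. Minimum is 47/9 at row 2 (w2 leaves); pivot element 9/5.
Divide row 2 by 9/5; eliminate column a from the other rows.
Second iteration: most negative z-row entry is -2/3 in column w1, so w1 enters.
Ratio test on column w1 — row 1: (1/9)/(1/3) = 1/3; row 2: entry -1/3 ≤ 0. Minimum is 1/3 at row 1 (b leaves); pivot element 1/3.
Divide row 1 by 1/3; eliminate column w1 from the other rows.
After both pivots, the entry at the z-row, column b is 2.

2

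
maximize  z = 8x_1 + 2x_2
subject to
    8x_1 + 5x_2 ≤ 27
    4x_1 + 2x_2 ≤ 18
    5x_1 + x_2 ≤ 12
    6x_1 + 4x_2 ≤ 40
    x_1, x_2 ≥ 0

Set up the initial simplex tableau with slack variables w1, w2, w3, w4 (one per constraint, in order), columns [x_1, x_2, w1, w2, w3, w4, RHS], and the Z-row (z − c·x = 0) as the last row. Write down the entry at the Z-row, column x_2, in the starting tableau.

The Z-row carries the negated objective coefficients: the x_2 entry is -2.

-2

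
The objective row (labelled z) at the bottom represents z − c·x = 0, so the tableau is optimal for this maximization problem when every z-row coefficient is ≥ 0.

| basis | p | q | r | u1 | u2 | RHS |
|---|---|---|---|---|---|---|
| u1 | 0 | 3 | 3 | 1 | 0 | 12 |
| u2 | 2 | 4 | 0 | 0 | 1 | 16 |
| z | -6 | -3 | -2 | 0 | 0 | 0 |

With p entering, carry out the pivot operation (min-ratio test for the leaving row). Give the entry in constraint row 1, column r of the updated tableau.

3

Ratio test on column p — row 1: entry 0 ≤ 0; row 2: 16/2 = 8. Minimum is 8 at row 2 (u2 leaves); pivot element 2.
Divide row 2 by 2; eliminate column p from the other rows.
Row 1 update in column r: 3 − 0·0 = 3.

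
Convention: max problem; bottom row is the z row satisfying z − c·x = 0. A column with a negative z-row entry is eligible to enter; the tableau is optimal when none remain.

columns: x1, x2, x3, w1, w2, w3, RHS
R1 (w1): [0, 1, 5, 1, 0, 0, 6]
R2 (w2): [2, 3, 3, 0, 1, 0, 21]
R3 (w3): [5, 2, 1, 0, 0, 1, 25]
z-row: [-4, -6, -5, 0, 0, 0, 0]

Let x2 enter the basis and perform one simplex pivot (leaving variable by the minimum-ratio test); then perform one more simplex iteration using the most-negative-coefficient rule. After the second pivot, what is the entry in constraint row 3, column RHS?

11/2

Ratio test on column x2 — row 1: 6/1 = 6; row 2: 21/3 = 7; row 3: 25/2 = 25/2. Minimum is 6 at row 1 (w1 leaves); pivot element 1.
Divide row 1 by 1; eliminate column x2 from the other rows.
Second iteration: most negative z-row entry is -4 in column x1, so x1 enters.
Ratio test on column x1 — row 1: entry 0 ≤ 0; row 2: 3/2 = 3/2; row 3: 13/5 = 13/5. Minimum is 3/2 at row 2 (w2 leaves); pivot element 2.
Divide row 2 by 2; eliminate column x1 from the other rows.
After both pivots, the entry at constraint row 3, column RHS is 11/2.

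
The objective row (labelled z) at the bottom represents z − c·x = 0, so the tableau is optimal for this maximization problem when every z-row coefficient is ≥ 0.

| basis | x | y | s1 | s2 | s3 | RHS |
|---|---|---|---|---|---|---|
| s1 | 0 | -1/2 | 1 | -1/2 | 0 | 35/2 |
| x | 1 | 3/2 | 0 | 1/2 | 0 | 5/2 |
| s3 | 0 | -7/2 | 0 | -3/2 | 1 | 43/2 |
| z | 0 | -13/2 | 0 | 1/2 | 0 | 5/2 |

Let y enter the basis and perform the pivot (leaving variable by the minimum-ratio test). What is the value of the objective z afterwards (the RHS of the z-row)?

40/3

Ratio test on column y — row 1: entry -1/2 ≤ 0; row 2: (5/2)/(3/2) = 5/3; row 3: entry -7/2 ≤ 0. Minimum is 5/3 at row 2 (x leaves); pivot element 3/2.
Pivot on row 2; the z-row RHS becomes 5/2 − (-13/2)·(5/3) = 40/3.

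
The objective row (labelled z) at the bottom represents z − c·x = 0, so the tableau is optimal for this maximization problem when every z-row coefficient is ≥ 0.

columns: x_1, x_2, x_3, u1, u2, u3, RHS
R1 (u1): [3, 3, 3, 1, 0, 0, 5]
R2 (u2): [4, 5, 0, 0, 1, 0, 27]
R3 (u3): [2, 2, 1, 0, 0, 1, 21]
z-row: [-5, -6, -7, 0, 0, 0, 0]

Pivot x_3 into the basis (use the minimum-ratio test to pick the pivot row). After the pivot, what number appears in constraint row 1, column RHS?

Ratio test on column x_3 — row 1: 5/3 = 5/3; row 2: entry 0 ≤ 0; row 3: 21/1 = 21. Minimum is 5/3 at row 1 (u1 leaves); pivot element 3.
Divide row 1 by 3; eliminate column x_3 from the other rows.
In the new row 1, the RHS entry is the old entry divided by the pivot: 5/3 = 5/3.

5/3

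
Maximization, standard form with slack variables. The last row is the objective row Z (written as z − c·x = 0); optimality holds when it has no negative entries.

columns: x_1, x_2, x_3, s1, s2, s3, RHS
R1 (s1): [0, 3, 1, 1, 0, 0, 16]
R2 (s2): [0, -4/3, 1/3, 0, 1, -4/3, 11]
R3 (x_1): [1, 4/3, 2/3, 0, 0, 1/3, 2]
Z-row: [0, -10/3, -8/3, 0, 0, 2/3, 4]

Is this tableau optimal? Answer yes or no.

The Z-row has a negative entry -10/3 in column x_2, so it is not optimal.

no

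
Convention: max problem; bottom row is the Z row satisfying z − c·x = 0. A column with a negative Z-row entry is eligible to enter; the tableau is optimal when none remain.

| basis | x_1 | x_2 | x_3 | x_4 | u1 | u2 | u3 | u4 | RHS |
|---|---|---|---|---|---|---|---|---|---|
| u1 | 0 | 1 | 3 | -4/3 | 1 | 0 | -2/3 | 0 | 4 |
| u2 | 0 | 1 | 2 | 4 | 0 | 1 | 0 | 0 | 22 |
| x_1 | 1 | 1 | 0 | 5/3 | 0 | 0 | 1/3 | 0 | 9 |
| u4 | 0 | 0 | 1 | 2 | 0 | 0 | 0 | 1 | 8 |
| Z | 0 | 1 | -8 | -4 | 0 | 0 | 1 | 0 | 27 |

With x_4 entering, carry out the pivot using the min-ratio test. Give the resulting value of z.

Ratio test on column x_4 — row 1: entry -4/3 ≤ 0; row 2: 22/4 = 11/2; row 3: 9/(5/3) = 27/5; row 4: 8/2 = 4. Minimum is 4 at row 4 (u4 leaves); pivot element 2.
Pivot on row 4; the Z-row RHS becomes 27 − (-4)·4 = 43.

43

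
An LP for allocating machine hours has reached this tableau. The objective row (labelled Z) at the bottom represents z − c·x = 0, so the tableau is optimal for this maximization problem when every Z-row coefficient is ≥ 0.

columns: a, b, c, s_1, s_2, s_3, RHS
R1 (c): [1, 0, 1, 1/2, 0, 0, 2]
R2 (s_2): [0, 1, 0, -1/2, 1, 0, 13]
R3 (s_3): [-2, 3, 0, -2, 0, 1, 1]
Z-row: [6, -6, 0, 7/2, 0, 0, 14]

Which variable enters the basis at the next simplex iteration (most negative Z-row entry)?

b

Negative Z-row entries: b: -6.
The most negative is -6 in column b, so b enters.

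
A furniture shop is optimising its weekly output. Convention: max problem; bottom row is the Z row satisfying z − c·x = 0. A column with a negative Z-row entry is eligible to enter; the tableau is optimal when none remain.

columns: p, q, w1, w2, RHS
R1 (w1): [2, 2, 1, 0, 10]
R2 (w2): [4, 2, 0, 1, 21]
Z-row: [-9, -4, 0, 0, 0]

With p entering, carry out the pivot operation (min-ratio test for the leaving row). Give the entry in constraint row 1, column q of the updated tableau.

Ratio test on column p — row 1: 10/2 = 5; row 2: 21/4 = 21/4. Minimum is 5 at row 1 (w1 leaves); pivot element 2.
Divide row 1 by 2; eliminate column p from the other rows.
In the new row 1, the q entry is the old entry divided by the pivot: 2/2 = 1.

1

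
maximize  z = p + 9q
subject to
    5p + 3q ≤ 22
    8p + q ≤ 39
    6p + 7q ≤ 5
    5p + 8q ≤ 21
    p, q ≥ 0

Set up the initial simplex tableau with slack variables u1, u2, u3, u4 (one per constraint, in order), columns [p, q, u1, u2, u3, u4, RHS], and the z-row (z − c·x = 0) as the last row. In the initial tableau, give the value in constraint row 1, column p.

Constraint 1 has coefficient 5 on p.

5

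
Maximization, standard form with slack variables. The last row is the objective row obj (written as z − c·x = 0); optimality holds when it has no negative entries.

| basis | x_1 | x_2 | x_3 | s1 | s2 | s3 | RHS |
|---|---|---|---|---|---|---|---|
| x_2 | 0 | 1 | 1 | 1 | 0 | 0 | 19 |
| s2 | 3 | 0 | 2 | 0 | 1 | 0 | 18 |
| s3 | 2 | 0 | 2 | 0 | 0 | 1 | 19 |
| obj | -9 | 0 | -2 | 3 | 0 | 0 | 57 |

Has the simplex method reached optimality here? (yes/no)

The obj-row has a negative entry -9 in column x_1, so it is not optimal.

no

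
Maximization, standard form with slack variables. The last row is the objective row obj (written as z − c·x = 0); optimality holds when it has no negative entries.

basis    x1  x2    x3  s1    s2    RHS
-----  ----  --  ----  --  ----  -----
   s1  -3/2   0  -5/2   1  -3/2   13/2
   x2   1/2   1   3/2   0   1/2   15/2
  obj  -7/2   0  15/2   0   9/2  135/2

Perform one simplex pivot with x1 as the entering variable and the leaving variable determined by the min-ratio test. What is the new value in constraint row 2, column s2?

1

Ratio test on column x1 — row 1: entry -3/2 ≤ 0; row 2: (15/2)/(1/2) = 15. Minimum is 15 at row 2 (x2 leaves); pivot element 1/2.
Divide row 2 by 1/2; eliminate column x1 from the other rows.
In the new row 2, the s2 entry is the old entry divided by the pivot: (1/2)/(1/2) = 1.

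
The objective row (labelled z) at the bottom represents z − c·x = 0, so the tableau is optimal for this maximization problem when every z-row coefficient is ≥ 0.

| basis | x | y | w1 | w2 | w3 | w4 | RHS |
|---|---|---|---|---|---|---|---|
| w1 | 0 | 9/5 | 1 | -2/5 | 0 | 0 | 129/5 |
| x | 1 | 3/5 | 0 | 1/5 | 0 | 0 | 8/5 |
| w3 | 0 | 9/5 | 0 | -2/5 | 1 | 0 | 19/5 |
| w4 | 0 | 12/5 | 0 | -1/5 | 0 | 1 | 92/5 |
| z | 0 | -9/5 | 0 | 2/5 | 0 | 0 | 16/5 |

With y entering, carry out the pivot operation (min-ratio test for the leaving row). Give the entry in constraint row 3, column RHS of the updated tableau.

19/9

Ratio test on column y — row 1: (129/5)/(9/5) = 43/3; row 2: (8/5)/(3/5) = 8/3; row 3: (19/5)/(9/5) = 19/9; row 4: (92/5)/(12/5) = 23/3. Minimum is 19/9 at row 3 (w3 leaves); pivot element 9/5.
Divide row 3 by 9/5; eliminate column y from the other rows.
In the new row 3, the RHS entry is the old entry divided by the pivot: (19/5)/(9/5) = 19/9.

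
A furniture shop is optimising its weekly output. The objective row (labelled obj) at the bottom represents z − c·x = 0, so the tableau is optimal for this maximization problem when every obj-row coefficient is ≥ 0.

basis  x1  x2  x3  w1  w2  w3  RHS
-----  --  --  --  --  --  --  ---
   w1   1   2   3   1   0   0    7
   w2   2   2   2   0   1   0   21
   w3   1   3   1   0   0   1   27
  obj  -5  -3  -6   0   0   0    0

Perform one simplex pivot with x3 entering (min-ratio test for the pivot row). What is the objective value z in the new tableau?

Ratio test on column x3 — row 1: 7/3 = 7/3; row 2: 21/2 = 21/2; row 3: 27/1 = 27. Minimum is 7/3 at row 1 (w1 leaves); pivot element 3.
Pivot on row 1; the obj-row RHS becomes 0 − (-6)·(7/3) = 14.

14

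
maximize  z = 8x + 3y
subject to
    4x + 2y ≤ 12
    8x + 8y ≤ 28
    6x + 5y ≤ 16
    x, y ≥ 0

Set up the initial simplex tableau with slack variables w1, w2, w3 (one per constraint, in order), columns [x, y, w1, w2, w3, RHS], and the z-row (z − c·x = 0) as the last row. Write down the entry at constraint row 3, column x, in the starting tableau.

6

Constraint 3 has coefficient 6 on x.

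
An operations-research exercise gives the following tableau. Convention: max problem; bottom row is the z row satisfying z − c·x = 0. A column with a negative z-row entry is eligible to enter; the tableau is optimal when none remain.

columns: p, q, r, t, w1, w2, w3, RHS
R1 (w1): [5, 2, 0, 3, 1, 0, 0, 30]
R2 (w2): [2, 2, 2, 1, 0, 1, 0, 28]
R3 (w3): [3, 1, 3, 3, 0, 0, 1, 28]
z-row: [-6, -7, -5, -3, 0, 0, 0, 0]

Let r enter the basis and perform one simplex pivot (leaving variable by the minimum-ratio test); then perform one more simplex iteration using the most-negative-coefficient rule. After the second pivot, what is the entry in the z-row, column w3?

-1

Ratio test on column r — row 1: entry 0 ≤ 0; row 2: 28/2 = 14; row 3: 28/3 = 28/3. Minimum is 28/3 at row 3 (w3 leaves); pivot element 3.
Divide row 3 by 3; eliminate column r from the other rows.
Second iteration: most negative z-row entry is -16/3 in column q, so q enters.
Ratio test on column q — row 1: 30/2 = 15; row 2: (28/3)/(4/3) = 7; row 3: (28/3)/(1/3) = 28. Minimum is 7 at row 2 (w2 leaves); pivot element 4/3.
Divide row 2 by 4/3; eliminate column q from the other rows.
After both pivots, the entry at the z-row, column w3 is -1.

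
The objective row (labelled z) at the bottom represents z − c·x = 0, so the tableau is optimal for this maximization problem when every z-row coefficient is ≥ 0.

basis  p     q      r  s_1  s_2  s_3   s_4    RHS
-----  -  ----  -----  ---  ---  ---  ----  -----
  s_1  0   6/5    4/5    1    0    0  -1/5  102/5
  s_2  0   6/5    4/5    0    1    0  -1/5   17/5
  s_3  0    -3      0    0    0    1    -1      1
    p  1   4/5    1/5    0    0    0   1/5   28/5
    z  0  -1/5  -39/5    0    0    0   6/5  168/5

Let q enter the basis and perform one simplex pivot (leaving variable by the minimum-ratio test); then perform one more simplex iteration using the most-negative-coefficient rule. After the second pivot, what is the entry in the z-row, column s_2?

Ratio test on column q — row 1: (102/5)/(6/5) = 17; row 2: (17/5)/(6/5) = 17/6; row 3: entry -3 ≤ 0; row 4: (28/5)/(4/5) = 7. Minimum is 17/6 at row 2 (s_2 leaves); pivot element 6/5.
Divide row 2 by 6/5; eliminate column q from the other rows.
Second iteration: most negative z-row entry is -23/3 in column r, so r enters.
Ratio test on column r — row 1: entry 0 ≤ 0; row 2: (17/6)/(2/3) = 17/4; row 3: (19/2)/2 = 19/4; row 4: entry -1/3 ≤ 0. Minimum is 17/4 at row 2 (q leaves); pivot element 2/3.
Divide row 2 by 2/3; eliminate column r from the other rows.
After both pivots, the entry at the z-row, column s_2 is 39/4.

39/4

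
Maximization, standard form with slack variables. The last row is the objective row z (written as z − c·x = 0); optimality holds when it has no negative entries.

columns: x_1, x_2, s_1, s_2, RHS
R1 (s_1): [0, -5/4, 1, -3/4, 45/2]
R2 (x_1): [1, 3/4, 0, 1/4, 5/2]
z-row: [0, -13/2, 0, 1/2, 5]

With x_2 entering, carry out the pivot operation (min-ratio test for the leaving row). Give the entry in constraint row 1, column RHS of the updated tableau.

80/3

Ratio test on column x_2 — row 1: entry -5/4 ≤ 0; row 2: (5/2)/(3/4) = 10/3. Minimum is 10/3 at row 2 (x_1 leaves); pivot element 3/4.
Divide row 2 by 3/4; eliminate column x_2 from the other rows.
Row 1 update in column RHS: 45/2 − (-5/4)·(10/3) = 80/3.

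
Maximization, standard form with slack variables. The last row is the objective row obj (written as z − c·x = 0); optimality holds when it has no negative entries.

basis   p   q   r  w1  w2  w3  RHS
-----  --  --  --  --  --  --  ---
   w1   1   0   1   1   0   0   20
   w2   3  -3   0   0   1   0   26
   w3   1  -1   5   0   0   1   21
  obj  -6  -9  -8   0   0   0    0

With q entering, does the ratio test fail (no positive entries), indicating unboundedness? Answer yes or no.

yes

Every constraint-row entry in column q is ≤ 0, so increasing q is unbounded.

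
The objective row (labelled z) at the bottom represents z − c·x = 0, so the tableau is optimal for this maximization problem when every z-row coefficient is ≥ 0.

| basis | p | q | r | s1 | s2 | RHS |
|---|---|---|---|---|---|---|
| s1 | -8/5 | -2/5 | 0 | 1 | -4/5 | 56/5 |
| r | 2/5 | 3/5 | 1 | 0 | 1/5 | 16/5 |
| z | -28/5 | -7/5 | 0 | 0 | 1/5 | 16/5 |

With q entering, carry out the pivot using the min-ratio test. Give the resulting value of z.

Ratio test on column q — row 1: entry -2/5 ≤ 0; row 2: (16/5)/(3/5) = 16/3. Minimum is 16/3 at row 2 (r leaves); pivot element 3/5.
Pivot on row 2; the z-row RHS becomes 16/5 − (-7/5)·(16/3) = 32/3.

32/3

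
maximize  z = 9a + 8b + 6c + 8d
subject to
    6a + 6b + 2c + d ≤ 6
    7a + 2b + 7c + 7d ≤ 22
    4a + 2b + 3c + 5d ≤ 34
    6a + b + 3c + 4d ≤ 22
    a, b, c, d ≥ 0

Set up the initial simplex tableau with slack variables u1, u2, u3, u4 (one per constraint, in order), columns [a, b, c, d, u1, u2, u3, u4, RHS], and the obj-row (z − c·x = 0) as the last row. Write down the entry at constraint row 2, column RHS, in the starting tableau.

22

The RHS of constraint 2 is b_2 = 22.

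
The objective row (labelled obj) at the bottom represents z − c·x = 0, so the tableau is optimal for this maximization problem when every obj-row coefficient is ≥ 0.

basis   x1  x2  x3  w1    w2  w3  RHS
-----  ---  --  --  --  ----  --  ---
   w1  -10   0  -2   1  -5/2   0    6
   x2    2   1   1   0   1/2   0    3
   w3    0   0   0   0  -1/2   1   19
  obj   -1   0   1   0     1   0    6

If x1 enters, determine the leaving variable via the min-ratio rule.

x2

Column x1 entries and ratios — w1: -10 ≤ 0, skip; x2: 3/2 = 3/2; w3: 0 ≤ 0, skip.
Smallest ratio is 3/2 in the row of x2, so x2 leaves.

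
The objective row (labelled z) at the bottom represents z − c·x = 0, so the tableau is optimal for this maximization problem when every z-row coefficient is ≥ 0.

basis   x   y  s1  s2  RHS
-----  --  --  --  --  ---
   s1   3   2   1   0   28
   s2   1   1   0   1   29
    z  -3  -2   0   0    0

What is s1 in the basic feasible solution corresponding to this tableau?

s1 is basic (row 1); its value is the RHS of that row, 28.

28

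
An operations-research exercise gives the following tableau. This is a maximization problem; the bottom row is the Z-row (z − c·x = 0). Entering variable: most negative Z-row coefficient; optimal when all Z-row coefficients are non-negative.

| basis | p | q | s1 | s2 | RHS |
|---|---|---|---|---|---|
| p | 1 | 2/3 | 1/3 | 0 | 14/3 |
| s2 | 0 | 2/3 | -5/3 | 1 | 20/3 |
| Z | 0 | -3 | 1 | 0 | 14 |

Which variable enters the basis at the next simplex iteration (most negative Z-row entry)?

Negative Z-row entries: q: -3.
The most negative is -3 in column q, so q enters.

q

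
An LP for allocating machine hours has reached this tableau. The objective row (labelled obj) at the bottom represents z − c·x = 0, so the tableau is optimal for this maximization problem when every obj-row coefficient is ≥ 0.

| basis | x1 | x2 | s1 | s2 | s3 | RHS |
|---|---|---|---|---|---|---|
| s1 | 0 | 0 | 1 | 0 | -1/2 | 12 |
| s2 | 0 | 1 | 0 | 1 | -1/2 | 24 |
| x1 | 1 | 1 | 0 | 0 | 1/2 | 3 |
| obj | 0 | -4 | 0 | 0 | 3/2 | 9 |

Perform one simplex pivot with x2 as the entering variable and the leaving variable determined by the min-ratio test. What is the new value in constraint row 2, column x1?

Ratio test on column x2 — row 1: entry 0 ≤ 0; row 2: 24/1 = 24; row 3: 3/1 = 3. Minimum is 3 at row 3 (x1 leaves); pivot element 1.
Divide row 3 by 1; eliminate column x2 from the other rows.
Row 2 update in column x1: 0 − 1·1 = -1.

-1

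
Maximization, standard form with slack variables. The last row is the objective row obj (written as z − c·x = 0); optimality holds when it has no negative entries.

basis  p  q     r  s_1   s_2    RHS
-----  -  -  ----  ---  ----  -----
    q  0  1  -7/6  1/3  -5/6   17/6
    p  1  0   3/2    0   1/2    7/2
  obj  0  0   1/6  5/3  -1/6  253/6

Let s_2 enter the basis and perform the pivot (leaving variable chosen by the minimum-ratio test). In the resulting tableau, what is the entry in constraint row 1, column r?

Ratio test on column s_2 — row 1: entry -5/6 ≤ 0; row 2: (7/2)/(1/2) = 7. Minimum is 7 at row 2 (p leaves); pivot element 1/2.
Divide row 2 by 1/2; eliminate column s_2 from the other rows.
Row 1 update in column r: -7/6 − (-5/6)·3 = 4/3.

4/3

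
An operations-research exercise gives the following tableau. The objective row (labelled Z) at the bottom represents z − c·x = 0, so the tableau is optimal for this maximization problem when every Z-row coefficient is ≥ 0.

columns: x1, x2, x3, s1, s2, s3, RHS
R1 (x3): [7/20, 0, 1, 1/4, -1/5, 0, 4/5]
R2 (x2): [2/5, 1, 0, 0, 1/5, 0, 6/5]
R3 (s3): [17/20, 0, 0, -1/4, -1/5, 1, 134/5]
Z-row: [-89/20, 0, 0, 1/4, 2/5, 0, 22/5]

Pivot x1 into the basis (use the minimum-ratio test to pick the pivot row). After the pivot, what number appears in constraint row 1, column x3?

Ratio test on column x1 — row 1: (4/5)/(7/20) = 16/7; row 2: (6/5)/(2/5) = 3; row 3: (134/5)/(17/20) = 536/17. Minimum is 16/7 at row 1 (x3 leaves); pivot element 7/20.
Divide row 1 by 7/20; eliminate column x1 from the other rows.
In the new row 1, the x3 entry is the old entry divided by the pivot: 1/(7/20) = 20/7.

20/7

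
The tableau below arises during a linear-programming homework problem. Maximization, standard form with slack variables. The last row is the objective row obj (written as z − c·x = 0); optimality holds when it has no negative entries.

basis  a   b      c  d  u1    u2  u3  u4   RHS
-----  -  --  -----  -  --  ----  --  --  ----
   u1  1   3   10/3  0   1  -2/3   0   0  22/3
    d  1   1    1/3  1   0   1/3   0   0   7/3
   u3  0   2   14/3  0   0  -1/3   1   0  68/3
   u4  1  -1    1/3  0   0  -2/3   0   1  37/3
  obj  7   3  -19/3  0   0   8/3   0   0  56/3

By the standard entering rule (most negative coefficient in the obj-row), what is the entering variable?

Negative obj-row entries: c: -19/3.
The most negative is -19/3 in column c, so c enters.

c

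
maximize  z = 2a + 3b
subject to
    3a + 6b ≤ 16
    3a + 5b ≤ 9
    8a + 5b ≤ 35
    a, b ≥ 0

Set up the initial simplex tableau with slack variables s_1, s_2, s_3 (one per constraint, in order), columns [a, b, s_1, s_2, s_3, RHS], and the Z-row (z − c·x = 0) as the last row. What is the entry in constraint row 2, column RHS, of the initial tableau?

9

The RHS of constraint 2 is b_2 = 9.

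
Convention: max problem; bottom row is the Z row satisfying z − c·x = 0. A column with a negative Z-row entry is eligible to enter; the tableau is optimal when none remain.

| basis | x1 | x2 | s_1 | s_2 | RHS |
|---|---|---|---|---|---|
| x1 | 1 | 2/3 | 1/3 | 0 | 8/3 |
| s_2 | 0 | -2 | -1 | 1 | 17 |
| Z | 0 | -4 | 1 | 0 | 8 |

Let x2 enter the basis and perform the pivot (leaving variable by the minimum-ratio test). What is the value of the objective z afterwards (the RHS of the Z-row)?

24

Ratio test on column x2 — row 1: (8/3)/(2/3) = 4; row 2: entry -2 ≤ 0. Minimum is 4 at row 1 (x1 leaves); pivot element 2/3.
Pivot on row 1; the Z-row RHS becomes 8 − (-4)·4 = 24.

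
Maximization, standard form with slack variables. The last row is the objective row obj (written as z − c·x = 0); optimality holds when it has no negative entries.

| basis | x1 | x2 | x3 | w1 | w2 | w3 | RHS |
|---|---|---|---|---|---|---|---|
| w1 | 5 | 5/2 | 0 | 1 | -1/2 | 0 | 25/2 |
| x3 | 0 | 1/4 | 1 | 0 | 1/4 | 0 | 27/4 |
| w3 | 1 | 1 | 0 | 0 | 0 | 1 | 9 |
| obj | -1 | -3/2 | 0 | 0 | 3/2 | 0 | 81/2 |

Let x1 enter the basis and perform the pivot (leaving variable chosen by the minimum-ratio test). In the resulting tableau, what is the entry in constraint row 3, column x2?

Ratio test on column x1 — row 1: (25/2)/5 = 5/2; row 2: entry 0 ≤ 0; row 3: 9/1 = 9. Minimum is 5/2 at row 1 (w1 leaves); pivot element 5.
Divide row 1 by 5; eliminate column x1 from the other rows.
Row 3 update in column x2: 1 − 1·(1/2) = 1/2.

1/2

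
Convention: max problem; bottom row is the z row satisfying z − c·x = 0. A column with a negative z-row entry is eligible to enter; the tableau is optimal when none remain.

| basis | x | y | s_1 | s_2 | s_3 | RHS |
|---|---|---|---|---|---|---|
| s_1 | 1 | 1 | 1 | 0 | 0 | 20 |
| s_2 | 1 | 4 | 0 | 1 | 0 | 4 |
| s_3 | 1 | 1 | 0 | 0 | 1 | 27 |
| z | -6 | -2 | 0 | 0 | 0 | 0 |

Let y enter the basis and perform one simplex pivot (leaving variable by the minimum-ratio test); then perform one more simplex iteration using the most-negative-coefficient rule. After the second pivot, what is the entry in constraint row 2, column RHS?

4

Ratio test on column y — row 1: 20/1 = 20; row 2: 4/4 = 1; row 3: 27/1 = 27. Minimum is 1 at row 2 (s_2 leaves); pivot element 4.
Divide row 2 by 4; eliminate column y from the other rows.
Second iteration: most negative z-row entry is -11/2 in column x, so x enters.
Ratio test on column x — row 1: 19/(3/4) = 76/3; row 2: 1/(1/4) = 4; row 3: 26/(3/4) = 104/3. Minimum is 4 at row 2 (y leaves); pivot element 1/4.
Divide row 2 by 1/4; eliminate column x from the other rows.
After both pivots, the entry at constraint row 2, column RHS is 4.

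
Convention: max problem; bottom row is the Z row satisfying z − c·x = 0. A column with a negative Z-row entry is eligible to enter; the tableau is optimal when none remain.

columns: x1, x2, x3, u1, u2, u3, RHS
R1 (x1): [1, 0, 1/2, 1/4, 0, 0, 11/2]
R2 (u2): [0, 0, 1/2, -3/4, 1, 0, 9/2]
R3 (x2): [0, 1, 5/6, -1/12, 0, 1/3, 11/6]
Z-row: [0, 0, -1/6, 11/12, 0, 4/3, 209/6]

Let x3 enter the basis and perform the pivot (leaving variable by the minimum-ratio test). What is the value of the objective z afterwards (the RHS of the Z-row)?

176/5

Ratio test on column x3 — row 1: (11/2)/(1/2) = 11; row 2: (9/2)/(1/2) = 9; row 3: (11/6)/(5/6) = 11/5. Minimum is 11/5 at row 3 (x2 leaves); pivot element 5/6.
Pivot on row 3; the Z-row RHS becomes 209/6 − (-1/6)·(11/5) = 176/5.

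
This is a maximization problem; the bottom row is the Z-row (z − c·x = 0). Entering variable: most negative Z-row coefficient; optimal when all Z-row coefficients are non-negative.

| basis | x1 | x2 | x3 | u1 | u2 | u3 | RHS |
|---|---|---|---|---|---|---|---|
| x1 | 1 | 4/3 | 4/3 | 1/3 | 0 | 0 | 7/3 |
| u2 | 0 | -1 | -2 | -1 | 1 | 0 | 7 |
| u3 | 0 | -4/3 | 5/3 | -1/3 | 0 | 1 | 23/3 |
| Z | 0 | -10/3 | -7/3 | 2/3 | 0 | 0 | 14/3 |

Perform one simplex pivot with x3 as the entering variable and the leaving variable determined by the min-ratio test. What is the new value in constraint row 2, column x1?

Ratio test on column x3 — row 1: (7/3)/(4/3) = 7/4; row 2: entry -2 ≤ 0; row 3: (23/3)/(5/3) = 23/5. Minimum is 7/4 at row 1 (x1 leaves); pivot element 4/3.
Divide row 1 by 4/3; eliminate column x3 from the other rows.
Row 2 update in column x1: 0 − (-2)·(3/4) = 3/2.

3/2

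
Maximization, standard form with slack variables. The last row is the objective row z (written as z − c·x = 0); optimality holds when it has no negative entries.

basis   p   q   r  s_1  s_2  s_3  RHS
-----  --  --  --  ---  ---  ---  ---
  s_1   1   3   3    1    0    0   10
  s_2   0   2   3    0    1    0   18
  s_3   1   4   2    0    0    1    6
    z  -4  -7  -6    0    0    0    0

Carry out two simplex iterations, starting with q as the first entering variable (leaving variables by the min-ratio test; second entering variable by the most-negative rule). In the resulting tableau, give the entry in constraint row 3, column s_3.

Ratio test on column q — row 1: 10/3 = 10/3; row 2: 18/2 = 9; row 3: 6/4 = 3/2. Minimum is 3/2 at row 3 (s_3 leaves); pivot element 4.
Divide row 3 by 4; eliminate column q from the other rows.
Second iteration: most negative z-row entry is -5/2 in column r, so r enters.
Ratio test on column r — row 1: (11/2)/(3/2) = 11/3; row 2: 15/2 = 15/2; row 3: (3/2)/(1/2) = 3. Minimum is 3 at row 3 (q leaves); pivot element 1/2.
Divide row 3 by 1/2; eliminate column r from the other rows.
After both pivots, the entry at constraint row 3, column s_3 is 1/2.

1/2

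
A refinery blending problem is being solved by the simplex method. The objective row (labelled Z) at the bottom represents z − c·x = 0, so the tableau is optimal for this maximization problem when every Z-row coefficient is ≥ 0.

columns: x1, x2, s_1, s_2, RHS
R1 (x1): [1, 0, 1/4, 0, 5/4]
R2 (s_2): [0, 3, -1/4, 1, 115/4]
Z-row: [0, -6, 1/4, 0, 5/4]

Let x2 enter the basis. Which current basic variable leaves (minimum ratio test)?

s_2

Column x2 entries and ratios — x1: 0 ≤ 0, skip; s_2: (115/4)/3 = 115/12.
Smallest ratio is 115/12 in the row of s_2, so s_2 leaves.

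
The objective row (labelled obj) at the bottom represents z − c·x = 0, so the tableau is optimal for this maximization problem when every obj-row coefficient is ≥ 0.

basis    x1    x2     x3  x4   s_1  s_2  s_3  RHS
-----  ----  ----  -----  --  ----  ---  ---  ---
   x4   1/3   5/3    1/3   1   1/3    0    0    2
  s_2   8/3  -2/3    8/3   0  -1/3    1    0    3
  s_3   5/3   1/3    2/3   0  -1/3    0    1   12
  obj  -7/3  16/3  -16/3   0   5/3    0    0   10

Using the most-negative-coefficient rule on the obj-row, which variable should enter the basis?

x3

Negative obj-row entries: x1: -7/3, x3: -16/3.
The most negative is -16/3 in column x3, so x3 enters.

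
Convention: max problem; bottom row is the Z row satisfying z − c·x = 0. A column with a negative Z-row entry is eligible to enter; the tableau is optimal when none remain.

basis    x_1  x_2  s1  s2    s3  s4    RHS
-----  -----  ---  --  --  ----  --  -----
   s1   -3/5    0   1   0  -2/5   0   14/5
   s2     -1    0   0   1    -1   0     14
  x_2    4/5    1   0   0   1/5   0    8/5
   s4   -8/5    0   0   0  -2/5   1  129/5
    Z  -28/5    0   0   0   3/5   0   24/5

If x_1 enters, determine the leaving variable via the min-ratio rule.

Column x_1 entries and ratios — s1: -3/5 ≤ 0, skip; s2: -1 ≤ 0, skip; x_2: (8/5)/(4/5) = 2; s4: -8/5 ≤ 0, skip.
Smallest ratio is 2 in the row of x_2, so x_2 leaves.

x_2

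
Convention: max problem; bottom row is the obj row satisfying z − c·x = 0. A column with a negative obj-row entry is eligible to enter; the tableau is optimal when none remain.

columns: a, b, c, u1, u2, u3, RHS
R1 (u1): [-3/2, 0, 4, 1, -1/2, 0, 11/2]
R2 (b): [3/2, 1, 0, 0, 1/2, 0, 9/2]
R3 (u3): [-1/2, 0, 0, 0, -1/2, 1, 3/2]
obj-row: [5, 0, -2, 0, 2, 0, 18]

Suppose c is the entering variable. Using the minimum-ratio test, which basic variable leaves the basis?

u1

Column c entries and ratios — u1: (11/2)/4 = 11/8; b: 0 ≤ 0, skip; u3: 0 ≤ 0, skip.
Smallest ratio is 11/8 in the row of u1, so u1 leaves.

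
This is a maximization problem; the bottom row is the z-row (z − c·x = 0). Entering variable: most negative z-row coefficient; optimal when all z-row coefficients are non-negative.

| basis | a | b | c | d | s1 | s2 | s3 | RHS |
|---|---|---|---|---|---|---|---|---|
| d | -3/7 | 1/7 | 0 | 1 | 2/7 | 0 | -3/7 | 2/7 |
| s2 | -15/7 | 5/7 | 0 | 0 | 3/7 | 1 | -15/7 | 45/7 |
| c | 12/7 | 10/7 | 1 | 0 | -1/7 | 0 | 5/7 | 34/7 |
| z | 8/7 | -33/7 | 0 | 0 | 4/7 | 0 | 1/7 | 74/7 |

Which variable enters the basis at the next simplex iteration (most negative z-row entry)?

b

Negative z-row entries: b: -33/7.
The most negative is -33/7 in column b, so b enters.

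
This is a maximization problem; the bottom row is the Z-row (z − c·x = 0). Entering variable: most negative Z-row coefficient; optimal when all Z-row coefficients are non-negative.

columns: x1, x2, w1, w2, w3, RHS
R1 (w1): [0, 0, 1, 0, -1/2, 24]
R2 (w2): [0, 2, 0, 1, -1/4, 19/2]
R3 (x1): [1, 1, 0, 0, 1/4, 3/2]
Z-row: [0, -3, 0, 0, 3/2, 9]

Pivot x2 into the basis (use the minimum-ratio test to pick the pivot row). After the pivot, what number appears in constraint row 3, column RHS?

Ratio test on column x2 — row 1: entry 0 ≤ 0; row 2: (19/2)/2 = 19/4; row 3: (3/2)/1 = 3/2. Minimum is 3/2 at row 3 (x1 leaves); pivot element 1.
Divide row 3 by 1; eliminate column x2 from the other rows.
In the new row 3, the RHS entry is the old entry divided by the pivot: (3/2)/1 = 3/2.

3/2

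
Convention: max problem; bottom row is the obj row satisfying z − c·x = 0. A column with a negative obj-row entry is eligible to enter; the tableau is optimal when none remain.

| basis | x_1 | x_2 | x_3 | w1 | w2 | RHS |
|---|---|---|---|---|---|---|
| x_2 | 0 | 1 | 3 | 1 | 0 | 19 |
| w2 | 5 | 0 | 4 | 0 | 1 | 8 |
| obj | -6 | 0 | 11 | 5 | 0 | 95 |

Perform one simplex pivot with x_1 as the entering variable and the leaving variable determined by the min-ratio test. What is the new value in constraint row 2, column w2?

Ratio test on column x_1 — row 1: entry 0 ≤ 0; row 2: 8/5 = 8/5. Minimum is 8/5 at row 2 (w2 leaves); pivot element 5.
Divide row 2 by 5; eliminate column x_1 from the other rows.
In the new row 2, the w2 entry is the old entry divided by the pivot: 1/5 = 1/5.

1/5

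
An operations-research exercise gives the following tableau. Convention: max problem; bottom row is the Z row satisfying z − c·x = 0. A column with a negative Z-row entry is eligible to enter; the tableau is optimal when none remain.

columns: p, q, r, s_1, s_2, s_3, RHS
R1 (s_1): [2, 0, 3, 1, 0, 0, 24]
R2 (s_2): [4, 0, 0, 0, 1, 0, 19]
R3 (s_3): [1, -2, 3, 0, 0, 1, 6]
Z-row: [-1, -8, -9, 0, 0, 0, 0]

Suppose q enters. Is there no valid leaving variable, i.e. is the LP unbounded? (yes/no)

Every constraint-row entry in column q is ≤ 0, so increasing q is unbounded.

yes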